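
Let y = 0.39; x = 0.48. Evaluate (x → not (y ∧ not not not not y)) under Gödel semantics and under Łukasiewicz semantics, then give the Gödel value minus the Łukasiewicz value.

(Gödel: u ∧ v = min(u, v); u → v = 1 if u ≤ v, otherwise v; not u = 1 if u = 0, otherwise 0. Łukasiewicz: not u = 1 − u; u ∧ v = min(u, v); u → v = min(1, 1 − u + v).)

-1.00

Gödel evaluation:
  not y: Gödel ¬ of 0.39 = 0 (operand ≠ 0)
  not not y: Gödel ¬ of 0 = 1 (operand is 0)
  not not not y: Gödel ¬ of 1 = 0 (operand ≠ 0)
  not not not not y: Gödel ¬ of 0 = 1 (operand is 0)
  (y ∧ not not not not y) = min(0.39, 1) = 0.39
  not (y ∧ not not not not y): Gödel ¬ of 0.39 = 0 (operand ≠ 0)
  (x → not (y ∧ not not not not y)): 0.48 > 0, so result = 0
  Gödel value = 0
Łukasiewicz evaluation:
  not y: Łukasiewicz ¬ gives 1 − 0.39 = 0.61
  not not y: Łukasiewicz ¬ gives 1 − 0.61 = 0.39
  not not not y: Łukasiewicz ¬ gives 1 − 0.39 = 0.61
  not not not not y: Łukasiewicz ¬ gives 1 − 0.61 = 0.39
  (y ∧ not not not not y) = min(0.39, 0.39) = 0.39
  not (y ∧ not not not not y): Łukasiewicz ¬ gives 1 − 0.39 = 0.61
  (x → not (y ∧ not not not not y)): min(1, 1 − 0.48 + 0.61) = 1
  Łukasiewicz value = 1
Difference: 0 − 1 = -1.00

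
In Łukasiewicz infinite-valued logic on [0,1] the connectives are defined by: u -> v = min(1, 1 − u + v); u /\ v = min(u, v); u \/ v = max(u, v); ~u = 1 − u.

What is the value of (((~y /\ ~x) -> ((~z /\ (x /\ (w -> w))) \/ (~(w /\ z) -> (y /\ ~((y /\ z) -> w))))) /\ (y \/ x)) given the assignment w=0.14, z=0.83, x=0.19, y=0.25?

0.25

~y: Łukasiewicz ¬ gives 1 − 0.25 = 0.75
~x: Łukasiewicz ¬ gives 1 − 0.19 = 0.81
(~y /\ ~x) = min(0.75, 0.81) = 0.75
~z: Łukasiewicz ¬ gives 1 − 0.83 = 0.17
(w -> w): min(1, 1 − 0.14 + 0.14) = 1
(x /\ (w -> w)) = min(0.19, 1) = 0.19
(~z /\ (x /\ (w -> w))) = min(0.17, 0.19) = 0.17
(w /\ z) = min(0.14, 0.83) = 0.14
~(w /\ z): Łukasiewicz ¬ gives 1 − 0.14 = 0.86
(y /\ z) = min(0.25, 0.83) = 0.25
((y /\ z) -> w): min(1, 1 − 0.25 + 0.14) = 0.89
~((y /\ z) -> w): Łukasiewicz ¬ gives 1 − 0.89 = 0.11
(y /\ ~((y /\ z) -> w)) = min(0.25, 0.11) = 0.11
(~(w /\ z) -> (y /\ ~((y /\ z) -> w))): min(1, 1 − 0.86 + 0.11) = 0.25
((~z /\ (x /\ (w -> w))) \/ (~(w /\ z) -> (y /\ ~((y /\ z) -> w)))) = max(0.17, 0.25) = 0.25
((~y /\ ~x) -> ((~z /\ (x /\ (w -> w))) \/ (~(w /\ z) -> (y /\ ~((y /\ z) -> w))))): min(1, 1 − 0.75 + 0.25) = 0.5
(y \/ x) = max(0.25, 0.19) = 0.25
(((~y /\ ~x) -> ((~z /\ (x /\ (w -> w))) \/ (~(w /\ z) -> (y /\ ~((y /\ z) -> w))))) /\ (y \/ x)) = min(0.5, 0.25) = 0.25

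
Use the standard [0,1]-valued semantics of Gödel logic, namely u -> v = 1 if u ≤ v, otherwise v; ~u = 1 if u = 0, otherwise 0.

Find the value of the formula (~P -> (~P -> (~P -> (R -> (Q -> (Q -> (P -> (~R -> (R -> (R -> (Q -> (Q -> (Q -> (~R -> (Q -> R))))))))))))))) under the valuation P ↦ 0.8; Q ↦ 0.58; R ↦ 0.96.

1.00

~P: Gödel ¬ of 0.8 = 0 (operand ≠ 0)
~P: Gödel ¬ of 0.8 = 0 (operand ≠ 0)
~P: Gödel ¬ of 0.8 = 0 (operand ≠ 0)
~R: Gödel ¬ of 0.96 = 0 (operand ≠ 0)
~R: Gödel ¬ of 0.96 = 0 (operand ≠ 0)
(Q -> R): 0.58 ≤ 0.96, so result = 1
(~R -> (Q -> R)): 0 ≤ 1, so result = 1
(Q -> (~R -> (Q -> R))): 0.58 ≤ 1, so result = 1
(Q -> (Q -> (~R -> (Q -> R)))): 0.58 ≤ 1, so result = 1
(Q -> (Q -> (Q -> (~R -> (Q -> R))))): 0.58 ≤ 1, so result = 1
(R -> (Q -> (Q -> (Q -> (~R -> (Q -> R)))))): 0.96 ≤ 1, so result = 1
(R -> (R -> (Q -> (Q -> (Q -> (~R -> (Q -> R))))))): 0.96 ≤ 1, so result = 1
(~R -> (R -> (R -> (Q -> (Q -> (Q -> (~R -> (Q -> R)))))))): 0 ≤ 1, so result = 1
(P -> (~R -> (R -> (R -> (Q -> (Q -> (Q -> (~R -> (Q -> R))))))))): 0.8 ≤ 1, so result = 1
(Q -> (P -> (~R -> (R -> (R -> (Q -> (Q -> (Q -> (~R -> (Q -> R)))))))))): 0.58 ≤ 1, so result = 1
(Q -> (Q -> (P -> (~R -> (R -> (R -> (Q -> (Q -> (Q -> (~R -> (Q -> R))))))))))): 0.58 ≤ 1, so result = 1
(R -> (Q -> (Q -> (P -> (~R -> (R -> (R -> (Q -> (Q -> (Q -> (~R -> (Q -> R)))))))))))): 0.96 ≤ 1, so result = 1
(~P -> (R -> (Q -> (Q -> (P -> (~R -> (R -> (R -> (Q -> (Q -> (Q -> (~R -> (Q -> R))))))))))))): 0 ≤ 1, so result = 1
(~P -> (~P -> (R -> (Q -> (Q -> (P -> (~R -> (R -> (R -> (Q -> (Q -> (Q -> (~R -> (Q -> R)))))))))))))): 0 ≤ 1, so result = 1
(~P -> (~P -> (~P -> (R -> (Q -> (Q -> (P -> (~R -> (R -> (R -> (Q -> (Q -> (Q -> (~R -> (Q -> R))))))))))))))): 0 ≤ 1, so result = 1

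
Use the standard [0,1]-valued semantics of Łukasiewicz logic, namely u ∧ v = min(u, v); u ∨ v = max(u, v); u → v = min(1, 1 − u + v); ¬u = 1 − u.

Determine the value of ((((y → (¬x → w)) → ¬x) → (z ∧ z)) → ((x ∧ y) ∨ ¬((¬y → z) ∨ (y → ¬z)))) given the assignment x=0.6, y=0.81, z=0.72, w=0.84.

¬x: Łukasiewicz ¬ gives 1 − 0.6 = 0.4
(¬x → w): min(1, 1 − 0.4 + 0.84) = 1
(y → (¬x → w)): min(1, 1 − 0.81 + 1) = 1
¬x: Łukasiewicz ¬ gives 1 − 0.6 = 0.4
((y → (¬x → w)) → ¬x): min(1, 1 − 1 + 0.4) = 0.4
(z ∧ z) = min(0.72, 0.72) = 0.72
(((y → (¬x → w)) → ¬x) → (z ∧ z)): min(1, 1 − 0.4 + 0.72) = 1
(x ∧ y) = min(0.6, 0.81) = 0.6
¬y: Łukasiewicz ¬ gives 1 − 0.81 = 0.19
(¬y → z): min(1, 1 − 0.19 + 0.72) = 1
¬z: Łukasiewicz ¬ gives 1 − 0.72 = 0.28
(y → ¬z): min(1, 1 − 0.81 + 0.28) = 0.47
((¬y → z) ∨ (y → ¬z)) = max(1, 0.47) = 1
¬((¬y → z) ∨ (y → ¬z)): Łukasiewicz ¬ gives 1 − 1 = 0
((x ∧ y) ∨ ¬((¬y → z) ∨ (y → ¬z))) = max(0.6, 0) = 0.6
((((y → (¬x → w)) → ¬x) → (z ∧ z)) → ((x ∧ y) ∨ ¬((¬y → z) ∨ (y → ¬z)))): min(1, 1 − 1 + 0.6) = 0.6

0.60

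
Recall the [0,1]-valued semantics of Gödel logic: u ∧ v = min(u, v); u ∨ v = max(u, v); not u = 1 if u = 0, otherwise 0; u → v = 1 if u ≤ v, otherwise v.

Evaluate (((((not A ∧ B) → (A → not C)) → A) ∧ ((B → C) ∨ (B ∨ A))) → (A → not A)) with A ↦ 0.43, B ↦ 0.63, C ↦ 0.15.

0.00

not A: Gödel ¬ of 0.43 = 0 (operand ≠ 0)
(not A ∧ B) = min(0, 0.63) = 0
not C: Gödel ¬ of 0.15 = 0 (operand ≠ 0)
(A → not C): 0.43 > 0, so result = 0
((not A ∧ B) → (A → not C)): 0 ≤ 0, so result = 1
(((not A ∧ B) → (A → not C)) → A): 1 > 0.43, so result = 0.43
(B → C): 0.63 > 0.15, so result = 0.15
(B ∨ A) = max(0.63, 0.43) = 0.63
((B → C) ∨ (B ∨ A)) = max(0.15, 0.63) = 0.63
((((not A ∧ B) → (A → not C)) → A) ∧ ((B → C) ∨ (B ∨ A))) = min(0.43, 0.63) = 0.43
not A: Gödel ¬ of 0.43 = 0 (operand ≠ 0)
(A → not A): 0.43 > 0, so result = 0
(((((not A ∧ B) → (A → not C)) → A) ∧ ((B → C) ∨ (B ∨ A))) → (A → not A)): 0.43 > 0, so result = 0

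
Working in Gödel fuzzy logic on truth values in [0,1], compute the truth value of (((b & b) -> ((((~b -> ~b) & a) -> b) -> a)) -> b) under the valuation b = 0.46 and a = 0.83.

(b & b) = min(0.46, 0.46) = 0.46
~b: Gödel ¬ of 0.46 = 0 (operand ≠ 0)
~b: Gödel ¬ of 0.46 = 0 (operand ≠ 0)
(~b -> ~b): 0 ≤ 0, so result = 1
((~b -> ~b) & a) = min(1, 0.83) = 0.83
(((~b -> ~b) & a) -> b): 0.83 > 0.46, so result = 0.46
((((~b -> ~b) & a) -> b) -> a): 0.46 ≤ 0.83, so result = 1
((b & b) -> ((((~b -> ~b) & a) -> b) -> a)): 0.46 ≤ 1, so result = 1
(((b & b) -> ((((~b -> ~b) & a) -> b) -> a)) -> b): 1 > 0.46, so result = 0.46

0.46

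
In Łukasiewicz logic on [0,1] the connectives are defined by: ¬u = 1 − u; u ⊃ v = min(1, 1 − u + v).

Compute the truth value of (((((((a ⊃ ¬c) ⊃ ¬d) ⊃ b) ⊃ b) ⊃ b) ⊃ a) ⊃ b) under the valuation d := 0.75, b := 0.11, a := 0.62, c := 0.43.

¬c: Łukasiewicz ¬ gives 1 − 0.43 = 0.57
(a ⊃ ¬c): min(1, 1 − 0.62 + 0.57) = 0.95
¬d: Łukasiewicz ¬ gives 1 − 0.75 = 0.25
((a ⊃ ¬c) ⊃ ¬d): min(1, 1 − 0.95 + 0.25) = 0.3
(((a ⊃ ¬c) ⊃ ¬d) ⊃ b): min(1, 1 − 0.3 + 0.11) = 0.81
((((a ⊃ ¬c) ⊃ ¬d) ⊃ b) ⊃ b): min(1, 1 − 0.81 + 0.11) = 0.3
(((((a ⊃ ¬c) ⊃ ¬d) ⊃ b) ⊃ b) ⊃ b): min(1, 1 − 0.3 + 0.11) = 0.81
((((((a ⊃ ¬c) ⊃ ¬d) ⊃ b) ⊃ b) ⊃ b) ⊃ a): min(1, 1 − 0.81 + 0.62) = 0.81
(((((((a ⊃ ¬c) ⊃ ¬d) ⊃ b) ⊃ b) ⊃ b) ⊃ a) ⊃ b): min(1, 1 − 0.81 + 0.11) = 0.3

0.30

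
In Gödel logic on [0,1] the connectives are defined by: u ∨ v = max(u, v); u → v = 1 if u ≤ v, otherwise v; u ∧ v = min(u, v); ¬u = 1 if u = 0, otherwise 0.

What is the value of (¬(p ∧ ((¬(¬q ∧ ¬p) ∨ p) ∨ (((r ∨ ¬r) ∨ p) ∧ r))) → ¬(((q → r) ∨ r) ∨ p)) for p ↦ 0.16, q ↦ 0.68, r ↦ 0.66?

¬q: Gödel ¬ of 0.68 = 0 (operand ≠ 0)
¬p: Gödel ¬ of 0.16 = 0 (operand ≠ 0)
(¬q ∧ ¬p) = min(0, 0) = 0
¬(¬q ∧ ¬p): Gödel ¬ of 0 = 1 (operand is 0)
(¬(¬q ∧ ¬p) ∨ p) = max(1, 0.16) = 1
¬r: Gödel ¬ of 0.66 = 0 (operand ≠ 0)
(r ∨ ¬r) = max(0.66, 0) = 0.66
((r ∨ ¬r) ∨ p) = max(0.66, 0.16) = 0.66
(((r ∨ ¬r) ∨ p) ∧ r) = min(0.66, 0.66) = 0.66
((¬(¬q ∧ ¬p) ∨ p) ∨ (((r ∨ ¬r) ∨ p) ∧ r)) = max(1, 0.66) = 1
(p ∧ ((¬(¬q ∧ ¬p) ∨ p) ∨ (((r ∨ ¬r) ∨ p) ∧ r))) = min(0.16, 1) = 0.16
¬(p ∧ ((¬(¬q ∧ ¬p) ∨ p) ∨ (((r ∨ ¬r) ∨ p) ∧ r))): Gödel ¬ of 0.16 = 0 (operand ≠ 0)
(q → r): 0.68 > 0.66, so result = 0.66
((q → r) ∨ r) = max(0.66, 0.66) = 0.66
(((q → r) ∨ r) ∨ p) = max(0.66, 0.16) = 0.66
¬(((q → r) ∨ r) ∨ p): Gödel ¬ of 0.66 = 0 (operand ≠ 0)
(¬(p ∧ ((¬(¬q ∧ ¬p) ∨ p) ∨ (((r ∨ ¬r) ∨ p) ∧ r))) → ¬(((q → r) ∨ r) ∨ p)): 0 ≤ 0, so result = 1

1.00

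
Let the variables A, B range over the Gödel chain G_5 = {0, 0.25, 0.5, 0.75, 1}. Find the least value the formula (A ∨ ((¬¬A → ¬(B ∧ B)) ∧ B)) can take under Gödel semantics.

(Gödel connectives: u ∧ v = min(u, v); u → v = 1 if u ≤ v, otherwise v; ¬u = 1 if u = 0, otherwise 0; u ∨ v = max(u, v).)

0.00

The minimum is attained at A = 0, B = 0:
  ¬A: Gödel ¬ of 0 = 1 (operand is 0)
  ¬¬A: Gödel ¬ of 1 = 0 (operand ≠ 0)
  (B ∧ B) = min(0, 0) = 0
  ¬(B ∧ B): Gödel ¬ of 0 = 1 (operand is 0)
  (¬¬A → ¬(B ∧ B)): 0 ≤ 1, so result = 1
  ((¬¬A → ¬(B ∧ B)) ∧ B) = min(1, 0) = 0
  (A ∨ ((¬¬A → ¬(B ∧ B)) ∧ B)) = max(0, 0) = 0
Checking all 25 assignments confirms none give a value below 0.00.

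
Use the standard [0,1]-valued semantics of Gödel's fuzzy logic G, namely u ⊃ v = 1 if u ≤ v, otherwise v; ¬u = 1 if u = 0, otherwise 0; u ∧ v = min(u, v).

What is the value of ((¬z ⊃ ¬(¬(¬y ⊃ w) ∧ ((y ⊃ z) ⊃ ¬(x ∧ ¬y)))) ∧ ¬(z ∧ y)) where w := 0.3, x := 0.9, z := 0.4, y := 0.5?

0.00

¬z: Gödel ¬ of 0.4 = 0 (operand ≠ 0)
¬y: Gödel ¬ of 0.5 = 0 (operand ≠ 0)
(¬y ⊃ w): 0 ≤ 0.3, so result = 1
¬(¬y ⊃ w): Gödel ¬ of 1 = 0 (operand ≠ 0)
(y ⊃ z): 0.5 > 0.4, so result = 0.4
¬y: Gödel ¬ of 0.5 = 0 (operand ≠ 0)
(x ∧ ¬y) = min(0.9, 0) = 0
¬(x ∧ ¬y): Gödel ¬ of 0 = 1 (operand is 0)
((y ⊃ z) ⊃ ¬(x ∧ ¬y)): 0.4 ≤ 1, so result = 1
(¬(¬y ⊃ w) ∧ ((y ⊃ z) ⊃ ¬(x ∧ ¬y))) = min(0, 1) = 0
¬(¬(¬y ⊃ w) ∧ ((y ⊃ z) ⊃ ¬(x ∧ ¬y))): Gödel ¬ of 0 = 1 (operand is 0)
(¬z ⊃ ¬(¬(¬y ⊃ w) ∧ ((y ⊃ z) ⊃ ¬(x ∧ ¬y)))): 0 ≤ 1, so result = 1
(z ∧ y) = min(0.4, 0.5) = 0.4
¬(z ∧ y): Gödel ¬ of 0.4 = 0 (operand ≠ 0)
((¬z ⊃ ¬(¬(¬y ⊃ w) ∧ ((y ⊃ z) ⊃ ¬(x ∧ ¬y)))) ∧ ¬(z ∧ y)) = min(1, 0) = 0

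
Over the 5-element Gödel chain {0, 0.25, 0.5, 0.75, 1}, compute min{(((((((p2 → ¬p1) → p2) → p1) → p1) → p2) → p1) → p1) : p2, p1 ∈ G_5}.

0.25

The minimum is attained at p2 = 0, p1 = 0.25:
  ¬p1: Gödel ¬ of 0.25 = 0 (operand ≠ 0)
  (p2 → ¬p1): 0 ≤ 0, so result = 1
  ((p2 → ¬p1) → p2): 1 > 0, so result = 0
  (((p2 → ¬p1) → p2) → p1): 0 ≤ 0.25, so result = 1
  ((((p2 → ¬p1) → p2) → p1) → p1): 1 > 0.25, so result = 0.25
  (((((p2 → ¬p1) → p2) → p1) → p1) → p2): 0.25 > 0, so result = 0
  ((((((p2 → ¬p1) → p2) → p1) → p1) → p2) → p1): 0 ≤ 0.25, so result = 1
  (((((((p2 → ¬p1) → p2) → p1) → p1) → p2) → p1) → p1): 1 > 0.25, so result = 0.25
Checking all 25 assignments confirms none give a value below 0.25.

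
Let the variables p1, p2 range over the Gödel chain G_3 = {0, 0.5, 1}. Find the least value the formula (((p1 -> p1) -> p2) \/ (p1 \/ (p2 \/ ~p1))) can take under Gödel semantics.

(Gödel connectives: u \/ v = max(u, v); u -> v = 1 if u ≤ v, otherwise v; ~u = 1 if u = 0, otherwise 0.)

The minimum is attained at p1 = 0.5, p2 = 0:
  (p1 -> p1): 0.5 ≤ 0.5, so result = 1
  ((p1 -> p1) -> p2): 1 > 0, so result = 0
  ~p1: Gödel ¬ of 0.5 = 0 (operand ≠ 0)
  (p2 \/ ~p1) = max(0, 0) = 0
  (p1 \/ (p2 \/ ~p1)) = max(0.5, 0) = 0.5
  (((p1 -> p1) -> p2) \/ (p1 \/ (p2 \/ ~p1))) = max(0, 0.5) = 0.5
Checking all 9 assignments confirms none give a value below 0.50.

0.50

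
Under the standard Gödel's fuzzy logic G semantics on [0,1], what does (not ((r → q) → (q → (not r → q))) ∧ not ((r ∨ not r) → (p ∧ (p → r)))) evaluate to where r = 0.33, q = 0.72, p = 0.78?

0.00

(r → q): 0.33 ≤ 0.72, so result = 1
not r: Gödel ¬ of 0.33 = 0 (operand ≠ 0)
(not r → q): 0 ≤ 0.72, so result = 1
(q → (not r → q)): 0.72 ≤ 1, so result = 1
((r → q) → (q → (not r → q))): 1 ≤ 1, so result = 1
not ((r → q) → (q → (not r → q))): Gödel ¬ of 1 = 0 (operand ≠ 0)
not r: Gödel ¬ of 0.33 = 0 (operand ≠ 0)
(r ∨ not r) = max(0.33, 0) = 0.33
(p → r): 0.78 > 0.33, so result = 0.33
(p ∧ (p → r)) = min(0.78, 0.33) = 0.33
((r ∨ not r) → (p ∧ (p → r))): 0.33 ≤ 0.33, so result = 1
not ((r ∨ not r) → (p ∧ (p → r))): Gödel ¬ of 1 = 0 (operand ≠ 0)
(not ((r → q) → (q → (not r → q))) ∧ not ((r ∨ not r) → (p ∧ (p → r)))) = min(0, 0) = 0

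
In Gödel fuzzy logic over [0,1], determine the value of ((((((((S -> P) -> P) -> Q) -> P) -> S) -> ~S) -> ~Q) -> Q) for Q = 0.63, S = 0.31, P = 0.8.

0.63

(S -> P): 0.31 ≤ 0.8, so result = 1
((S -> P) -> P): 1 > 0.8, so result = 0.8
(((S -> P) -> P) -> Q): 0.8 > 0.63, so result = 0.63
((((S -> P) -> P) -> Q) -> P): 0.63 ≤ 0.8, so result = 1
(((((S -> P) -> P) -> Q) -> P) -> S): 1 > 0.31, so result = 0.31
~S: Gödel ¬ of 0.31 = 0 (operand ≠ 0)
((((((S -> P) -> P) -> Q) -> P) -> S) -> ~S): 0.31 > 0, so result = 0
~Q: Gödel ¬ of 0.63 = 0 (operand ≠ 0)
(((((((S -> P) -> P) -> Q) -> P) -> S) -> ~S) -> ~Q): 0 ≤ 0, so result = 1
((((((((S -> P) -> P) -> Q) -> P) -> S) -> ~S) -> ~Q) -> Q): 1 > 0.63, so result = 0.63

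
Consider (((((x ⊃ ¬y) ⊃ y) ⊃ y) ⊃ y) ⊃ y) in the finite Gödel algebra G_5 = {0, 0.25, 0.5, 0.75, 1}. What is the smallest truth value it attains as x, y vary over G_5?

0.25

The minimum is attained at x = 0.25, y = 0.25:
  ¬y: Gödel ¬ of 0.25 = 0 (operand ≠ 0)
  (x ⊃ ¬y): 0.25 > 0, so result = 0
  ((x ⊃ ¬y) ⊃ y): 0 ≤ 0.25, so result = 1
  (((x ⊃ ¬y) ⊃ y) ⊃ y): 1 > 0.25, so result = 0.25
  ((((x ⊃ ¬y) ⊃ y) ⊃ y) ⊃ y): 0.25 ≤ 0.25, so result = 1
  (((((x ⊃ ¬y) ⊃ y) ⊃ y) ⊃ y) ⊃ y): 1 > 0.25, so result = 0.25
Checking all 25 assignments confirms none give a value below 0.25.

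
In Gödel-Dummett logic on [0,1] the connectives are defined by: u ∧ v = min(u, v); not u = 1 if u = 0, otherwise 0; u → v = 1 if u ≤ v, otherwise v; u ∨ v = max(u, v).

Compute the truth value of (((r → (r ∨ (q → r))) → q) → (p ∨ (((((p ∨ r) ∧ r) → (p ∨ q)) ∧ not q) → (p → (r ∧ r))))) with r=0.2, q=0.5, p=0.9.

1.00

(q → r): 0.5 > 0.2, so result = 0.2
(r ∨ (q → r)) = max(0.2, 0.2) = 0.2
(r → (r ∨ (q → r))): 0.2 ≤ 0.2, so result = 1
((r → (r ∨ (q → r))) → q): 1 > 0.5, so result = 0.5
(p ∨ r) = max(0.9, 0.2) = 0.9
((p ∨ r) ∧ r) = min(0.9, 0.2) = 0.2
(p ∨ q) = max(0.9, 0.5) = 0.9
(((p ∨ r) ∧ r) → (p ∨ q)): 0.2 ≤ 0.9, so result = 1
not q: Gödel ¬ of 0.5 = 0 (operand ≠ 0)
((((p ∨ r) ∧ r) → (p ∨ q)) ∧ not q) = min(1, 0) = 0
(r ∧ r) = min(0.2, 0.2) = 0.2
(p → (r ∧ r)): 0.9 > 0.2, so result = 0.2
(((((p ∨ r) ∧ r) → (p ∨ q)) ∧ not q) → (p → (r ∧ r))): 0 ≤ 0.2, so result = 1
(p ∨ (((((p ∨ r) ∧ r) → (p ∨ q)) ∧ not q) → (p → (r ∧ r)))) = max(0.9, 1) = 1
(((r → (r ∨ (q → r))) → q) → (p ∨ (((((p ∨ r) ∧ r) → (p ∨ q)) ∧ not q) → (p → (r ∧ r))))): 0.5 ≤ 1, so result = 1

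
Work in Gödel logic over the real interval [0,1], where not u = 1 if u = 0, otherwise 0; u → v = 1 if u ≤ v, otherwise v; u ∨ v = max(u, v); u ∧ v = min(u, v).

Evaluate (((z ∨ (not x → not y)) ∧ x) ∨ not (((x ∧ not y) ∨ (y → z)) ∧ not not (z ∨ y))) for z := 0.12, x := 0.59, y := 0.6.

not x: Gödel ¬ of 0.59 = 0 (operand ≠ 0)
not y: Gödel ¬ of 0.6 = 0 (operand ≠ 0)
(not x → not y): 0 ≤ 0, so result = 1
(z ∨ (not x → not y)) = max(0.12, 1) = 1
((z ∨ (not x → not y)) ∧ x) = min(1, 0.59) = 0.59
not y: Gödel ¬ of 0.6 = 0 (operand ≠ 0)
(x ∧ not y) = min(0.59, 0) = 0
(y → z): 0.6 > 0.12, so result = 0.12
((x ∧ not y) ∨ (y → z)) = max(0, 0.12) = 0.12
(z ∨ y) = max(0.12, 0.6) = 0.6
not (z ∨ y): Gödel ¬ of 0.6 = 0 (operand ≠ 0)
not not (z ∨ y): Gödel ¬ of 0 = 1 (operand is 0)
(((x ∧ not y) ∨ (y → z)) ∧ not not (z ∨ y)) = min(0.12, 1) = 0.12
not (((x ∧ not y) ∨ (y → z)) ∧ not not (z ∨ y)): Gödel ¬ of 0.12 = 0 (operand ≠ 0)
(((z ∨ (not x → not y)) ∧ x) ∨ not (((x ∧ not y) ∨ (y → z)) ∧ not not (z ∨ y))) = max(0.59, 0) = 0.59

0.59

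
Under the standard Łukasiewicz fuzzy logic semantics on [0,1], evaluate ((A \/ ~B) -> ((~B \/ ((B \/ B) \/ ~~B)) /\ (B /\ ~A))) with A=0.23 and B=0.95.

~B: Łukasiewicz ¬ gives 1 − 0.95 = 0.05
(A \/ ~B) = max(0.23, 0.05) = 0.23
~B: Łukasiewicz ¬ gives 1 − 0.95 = 0.05
(B \/ B) = max(0.95, 0.95) = 0.95
~B: Łukasiewicz ¬ gives 1 − 0.95 = 0.05
~~B: Łukasiewicz ¬ gives 1 − 0.05 = 0.95
((B \/ B) \/ ~~B) = max(0.95, 0.95) = 0.95
(~B \/ ((B \/ B) \/ ~~B)) = max(0.05, 0.95) = 0.95
~A: Łukasiewicz ¬ gives 1 − 0.23 = 0.77
(B /\ ~A) = min(0.95, 0.77) = 0.77
((~B \/ ((B \/ B) \/ ~~B)) /\ (B /\ ~A)) = min(0.95, 0.77) = 0.77
((A \/ ~B) -> ((~B \/ ((B \/ B) \/ ~~B)) /\ (B /\ ~A))): min(1, 1 − 0.23 + 0.77) = 1

1.00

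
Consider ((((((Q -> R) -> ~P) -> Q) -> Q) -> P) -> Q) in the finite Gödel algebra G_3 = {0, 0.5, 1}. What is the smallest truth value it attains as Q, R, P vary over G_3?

The minimum is attained at Q = 0, R = 0, P = 0.5:
  (Q -> R): 0 ≤ 0, so result = 1
  ~P: Gödel ¬ of 0.5 = 0 (operand ≠ 0)
  ((Q -> R) -> ~P): 1 > 0, so result = 0
  (((Q -> R) -> ~P) -> Q): 0 ≤ 0, so result = 1
  ((((Q -> R) -> ~P) -> Q) -> Q): 1 > 0, so result = 0
  (((((Q -> R) -> ~P) -> Q) -> Q) -> P): 0 ≤ 0.5, so result = 1
  ((((((Q -> R) -> ~P) -> Q) -> Q) -> P) -> Q): 1 > 0, so result = 0
Checking all 27 assignments confirms none give a value below 0.00.

0.00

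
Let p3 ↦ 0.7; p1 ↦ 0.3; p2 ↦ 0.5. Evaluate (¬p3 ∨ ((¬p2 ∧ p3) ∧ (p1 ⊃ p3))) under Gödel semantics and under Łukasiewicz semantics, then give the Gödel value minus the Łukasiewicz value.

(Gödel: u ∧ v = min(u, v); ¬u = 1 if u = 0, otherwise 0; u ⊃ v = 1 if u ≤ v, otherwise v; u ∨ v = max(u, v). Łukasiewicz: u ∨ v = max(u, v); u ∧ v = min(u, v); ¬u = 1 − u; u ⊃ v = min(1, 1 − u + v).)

-0.50

Gödel evaluation:
  ¬p3: Gödel ¬ of 0.7 = 0 (operand ≠ 0)
  ¬p2: Gödel ¬ of 0.5 = 0 (operand ≠ 0)
  (¬p2 ∧ p3) = min(0, 0.7) = 0
  (p1 ⊃ p3): 0.3 ≤ 0.7, so result = 1
  ((¬p2 ∧ p3) ∧ (p1 ⊃ p3)) = min(0, 1) = 0
  (¬p3 ∨ ((¬p2 ∧ p3) ∧ (p1 ⊃ p3))) = max(0, 0) = 0
  Gödel value = 0
Łukasiewicz evaluation:
  ¬p3: Łukasiewicz ¬ gives 1 − 0.7 = 0.3
  ¬p2: Łukasiewicz ¬ gives 1 − 0.5 = 0.5
  (¬p2 ∧ p3) = min(0.5, 0.7) = 0.5
  (p1 ⊃ p3): min(1, 1 − 0.3 + 0.7) = 1
  ((¬p2 ∧ p3) ∧ (p1 ⊃ p3)) = min(0.5, 1) = 0.5
  (¬p3 ∨ ((¬p2 ∧ p3) ∧ (p1 ⊃ p3))) = max(0.3, 0.5) = 0.5
  Łukasiewicz value = 0.5
Difference: 0 − 0.5 = -0.50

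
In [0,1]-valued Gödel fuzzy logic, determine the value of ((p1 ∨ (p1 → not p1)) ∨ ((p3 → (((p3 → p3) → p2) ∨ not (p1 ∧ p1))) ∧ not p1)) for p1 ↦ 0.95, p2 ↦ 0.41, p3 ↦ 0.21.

0.95

not p1: Gödel ¬ of 0.95 = 0 (operand ≠ 0)
(p1 → not p1): 0.95 > 0, so result = 0
(p1 ∨ (p1 → not p1)) = max(0.95, 0) = 0.95
(p3 → p3): 0.21 ≤ 0.21, so result = 1
((p3 → p3) → p2): 1 > 0.41, so result = 0.41
(p1 ∧ p1) = min(0.95, 0.95) = 0.95
not (p1 ∧ p1): Gödel ¬ of 0.95 = 0 (operand ≠ 0)
(((p3 → p3) → p2) ∨ not (p1 ∧ p1)) = max(0.41, 0) = 0.41
(p3 → (((p3 → p3) → p2) ∨ not (p1 ∧ p1))): 0.21 ≤ 0.41, so result = 1
not p1: Gödel ¬ of 0.95 = 0 (operand ≠ 0)
((p3 → (((p3 → p3) → p2) ∨ not (p1 ∧ p1))) ∧ not p1) = min(1, 0) = 0
((p1 ∨ (p1 → not p1)) ∨ ((p3 → (((p3 → p3) → p2) ∨ not (p1 ∧ p1))) ∧ not p1)) = max(0.95, 0) = 0.95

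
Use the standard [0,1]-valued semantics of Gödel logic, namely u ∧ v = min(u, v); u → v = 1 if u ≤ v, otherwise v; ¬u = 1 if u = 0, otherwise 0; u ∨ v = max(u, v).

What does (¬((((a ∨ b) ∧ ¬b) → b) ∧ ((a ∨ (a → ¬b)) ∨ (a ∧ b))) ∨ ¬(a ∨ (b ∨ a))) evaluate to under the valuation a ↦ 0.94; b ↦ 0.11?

0.00

(a ∨ b) = max(0.94, 0.11) = 0.94
¬b: Gödel ¬ of 0.11 = 0 (operand ≠ 0)
((a ∨ b) ∧ ¬b) = min(0.94, 0) = 0
(((a ∨ b) ∧ ¬b) → b): 0 ≤ 0.11, so result = 1
¬b: Gödel ¬ of 0.11 = 0 (operand ≠ 0)
(a → ¬b): 0.94 > 0, so result = 0
(a ∨ (a → ¬b)) = max(0.94, 0) = 0.94
(a ∧ b) = min(0.94, 0.11) = 0.11
((a ∨ (a → ¬b)) ∨ (a ∧ b)) = max(0.94, 0.11) = 0.94
((((a ∨ b) ∧ ¬b) → b) ∧ ((a ∨ (a → ¬b)) ∨ (a ∧ b))) = min(1, 0.94) = 0.94
¬((((a ∨ b) ∧ ¬b) → b) ∧ ((a ∨ (a → ¬b)) ∨ (a ∧ b))): Gödel ¬ of 0.94 = 0 (operand ≠ 0)
(b ∨ a) = max(0.11, 0.94) = 0.94
(a ∨ (b ∨ a)) = max(0.94, 0.94) = 0.94
¬(a ∨ (b ∨ a)): Gödel ¬ of 0.94 = 0 (operand ≠ 0)
(¬((((a ∨ b) ∧ ¬b) → b) ∧ ((a ∨ (a → ¬b)) ∨ (a ∧ b))) ∨ ¬(a ∨ (b ∨ a))) = max(0, 0) = 0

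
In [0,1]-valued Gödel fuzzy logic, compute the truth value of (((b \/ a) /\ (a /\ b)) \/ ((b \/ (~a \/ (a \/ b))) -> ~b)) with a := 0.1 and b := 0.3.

(b \/ a) = max(0.3, 0.1) = 0.3
(a /\ b) = min(0.1, 0.3) = 0.1
((b \/ a) /\ (a /\ b)) = min(0.3, 0.1) = 0.1
~a: Gödel ¬ of 0.1 = 0 (operand ≠ 0)
(a \/ b) = max(0.1, 0.3) = 0.3
(~a \/ (a \/ b)) = max(0, 0.3) = 0.3
(b \/ (~a \/ (a \/ b))) = max(0.3, 0.3) = 0.3
~b: Gödel ¬ of 0.3 = 0 (operand ≠ 0)
((b \/ (~a \/ (a \/ b))) -> ~b): 0.3 > 0, so result = 0
(((b \/ a) /\ (a /\ b)) \/ ((b \/ (~a \/ (a \/ b))) -> ~b)) = max(0.1, 0) = 0.1

0.10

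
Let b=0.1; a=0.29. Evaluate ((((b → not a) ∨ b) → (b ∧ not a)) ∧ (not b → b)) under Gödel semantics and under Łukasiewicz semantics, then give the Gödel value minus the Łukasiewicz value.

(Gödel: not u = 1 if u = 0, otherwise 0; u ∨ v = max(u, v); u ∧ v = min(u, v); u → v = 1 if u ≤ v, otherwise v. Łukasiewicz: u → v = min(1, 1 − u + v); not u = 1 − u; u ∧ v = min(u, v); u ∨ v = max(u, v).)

-0.10

Gödel evaluation:
  not a: Gödel ¬ of 0.29 = 0 (operand ≠ 0)
  (b → not a): 0.1 > 0, so result = 0
  ((b → not a) ∨ b) = max(0, 0.1) = 0.1
  not a: Gödel ¬ of 0.29 = 0 (operand ≠ 0)
  (b ∧ not a) = min(0.1, 0) = 0
  (((b → not a) ∨ b) → (b ∧ not a)): 0.1 > 0, so result = 0
  not b: Gödel ¬ of 0.1 = 0 (operand ≠ 0)
  (not b → b): 0 ≤ 0.1, so result = 1
  ((((b → not a) ∨ b) → (b ∧ not a)) ∧ (not b → b)) = min(0, 1) = 0
  Gödel value = 0
Łukasiewicz evaluation:
  not a: Łukasiewicz ¬ gives 1 − 0.29 = 0.71
  (b → not a): min(1, 1 − 0.1 + 0.71) = 1
  ((b → not a) ∨ b) = max(1, 0.1) = 1
  not a: Łukasiewicz ¬ gives 1 − 0.29 = 0.71
  (b ∧ not a) = min(0.1, 0.71) = 0.1
  (((b → not a) ∨ b) → (b ∧ not a)): min(1, 1 − 1 + 0.1) = 0.1
  not b: Łukasiewicz ¬ gives 1 − 0.1 = 0.9
  (not b → b): min(1, 1 − 0.9 + 0.1) = 0.2
  ((((b → not a) ∨ b) → (b ∧ not a)) ∧ (not b → b)) = min(0.1, 0.2) = 0.1
  Łukasiewicz value = 0.1
Difference: 0 − 0.1 = -0.10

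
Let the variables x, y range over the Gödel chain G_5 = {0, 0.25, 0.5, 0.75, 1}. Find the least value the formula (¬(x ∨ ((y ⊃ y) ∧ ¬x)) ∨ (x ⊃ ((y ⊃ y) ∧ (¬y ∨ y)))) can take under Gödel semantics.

0.25

The minimum is attained at x = 0.5, y = 0.25:
  (y ⊃ y): 0.25 ≤ 0.25, so result = 1
  ¬x: Gödel ¬ of 0.5 = 0 (operand ≠ 0)
  ((y ⊃ y) ∧ ¬x) = min(1, 0) = 0
  (x ∨ ((y ⊃ y) ∧ ¬x)) = max(0.5, 0) = 0.5
  ¬(x ∨ ((y ⊃ y) ∧ ¬x)): Gödel ¬ of 0.5 = 0 (operand ≠ 0)
  (y ⊃ y): 0.25 ≤ 0.25, so result = 1
  ¬y: Gödel ¬ of 0.25 = 0 (operand ≠ 0)
  (¬y ∨ y) = max(0, 0.25) = 0.25
  ((y ⊃ y) ∧ (¬y ∨ y)) = min(1, 0.25) = 0.25
  (x ⊃ ((y ⊃ y) ∧ (¬y ∨ y))): 0.5 > 0.25, so result = 0.25
  (¬(x ∨ ((y ⊃ y) ∧ ¬x)) ∨ (x ⊃ ((y ⊃ y) ∧ (¬y ∨ y)))) = max(0, 0.25) = 0.25
Checking all 25 assignments confirms none give a value below 0.25.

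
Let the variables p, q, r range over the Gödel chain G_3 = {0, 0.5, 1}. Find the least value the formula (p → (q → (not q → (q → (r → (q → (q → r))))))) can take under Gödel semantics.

1.00

Every assignment gives 1. For instance at p = 0, q = 0, r = 0:
  not q: Gödel ¬ of 0 = 1 (operand is 0)
  (q → r): 0 ≤ 0, so result = 1
  (q → (q → r)): 0 ≤ 1, so result = 1
  (r → (q → (q → r))): 0 ≤ 1, so result = 1
  (q → (r → (q → (q → r)))): 0 ≤ 1, so result = 1
  (not q → (q → (r → (q → (q → r))))): 1 ≤ 1, so result = 1
  (q → (not q → (q → (r → (q → (q → r)))))): 0 ≤ 1, so result = 1
  (p → (q → (not q → (q → (r → (q → (q → r))))))): 0 ≤ 1, so result = 1
All 27 assignments give value 1 — the formula is a G_3-tautology.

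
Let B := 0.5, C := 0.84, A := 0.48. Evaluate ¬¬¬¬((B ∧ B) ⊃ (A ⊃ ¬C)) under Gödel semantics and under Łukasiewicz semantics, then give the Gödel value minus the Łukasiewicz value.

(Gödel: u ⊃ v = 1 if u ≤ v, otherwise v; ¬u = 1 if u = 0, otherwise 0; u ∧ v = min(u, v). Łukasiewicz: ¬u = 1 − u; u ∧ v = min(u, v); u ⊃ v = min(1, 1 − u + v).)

-1.00

Gödel evaluation:
  (B ∧ B) = min(0.5, 0.5) = 0.5
  ¬C: Gödel ¬ of 0.84 = 0 (operand ≠ 0)
  (A ⊃ ¬C): 0.48 > 0, so result = 0
  ((B ∧ B) ⊃ (A ⊃ ¬C)): 0.5 > 0, so result = 0
  ¬((B ∧ B) ⊃ (A ⊃ ¬C)): Gödel ¬ of 0 = 1 (operand is 0)
  ¬¬((B ∧ B) ⊃ (A ⊃ ¬C)): Gödel ¬ of 1 = 0 (operand ≠ 0)
  ¬¬¬((B ∧ B) ⊃ (A ⊃ ¬C)): Gödel ¬ of 0 = 1 (operand is 0)
  ¬¬¬¬((B ∧ B) ⊃ (A ⊃ ¬C)): Gödel ¬ of 1 = 0 (operand ≠ 0)
  Gödel value = 0
Łukasiewicz evaluation:
  (B ∧ B) = min(0.5, 0.5) = 0.5
  ¬C: Łukasiewicz ¬ gives 1 − 0.84 = 0.16
  (A ⊃ ¬C): min(1, 1 − 0.48 + 0.16) = 0.68
  ((B ∧ B) ⊃ (A ⊃ ¬C)): min(1, 1 − 0.5 + 0.68) = 1
  ¬((B ∧ B) ⊃ (A ⊃ ¬C)): Łukasiewicz ¬ gives 1 − 1 = 0
  ¬¬((B ∧ B) ⊃ (A ⊃ ¬C)): Łukasiewicz ¬ gives 1 − 0 = 1
  ¬¬¬((B ∧ B) ⊃ (A ⊃ ¬C)): Łukasiewicz ¬ gives 1 − 1 = 0
  ¬¬¬¬((B ∧ B) ⊃ (A ⊃ ¬C)): Łukasiewicz ¬ gives 1 − 0 = 1
  Łukasiewicz value = 1
Difference: 0 − 1 = -1.00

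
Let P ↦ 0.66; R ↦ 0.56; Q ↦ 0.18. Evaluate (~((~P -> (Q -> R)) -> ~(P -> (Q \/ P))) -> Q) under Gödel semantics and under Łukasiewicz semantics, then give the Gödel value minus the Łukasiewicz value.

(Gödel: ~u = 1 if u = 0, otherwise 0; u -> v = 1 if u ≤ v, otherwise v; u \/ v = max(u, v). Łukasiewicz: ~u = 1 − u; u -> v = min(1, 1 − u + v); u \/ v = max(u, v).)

Gödel evaluation:
  ~P: Gödel ¬ of 0.66 = 0 (operand ≠ 0)
  (Q -> R): 0.18 ≤ 0.56, so result = 1
  (~P -> (Q -> R)): 0 ≤ 1, so result = 1
  (Q \/ P) = max(0.18, 0.66) = 0.66
  (P -> (Q \/ P)): 0.66 ≤ 0.66, so result = 1
  ~(P -> (Q \/ P)): Gödel ¬ of 1 = 0 (operand ≠ 0)
  ((~P -> (Q -> R)) -> ~(P -> (Q \/ P))): 1 > 0, so result = 0
  ~((~P -> (Q -> R)) -> ~(P -> (Q \/ P))): Gödel ¬ of 0 = 1 (operand is 0)
  (~((~P -> (Q -> R)) -> ~(P -> (Q \/ P))) -> Q): 1 > 0.18, so result = 0.18
  Gödel value = 0.18
Łukasiewicz evaluation:
  ~P: Łukasiewicz ¬ gives 1 − 0.66 = 0.34
  (Q -> R): min(1, 1 − 0.18 + 0.56) = 1
  (~P -> (Q -> R)): min(1, 1 − 0.34 + 1) = 1
  (Q \/ P) = max(0.18, 0.66) = 0.66
  (P -> (Q \/ P)): min(1, 1 − 0.66 + 0.66) = 1
  ~(P -> (Q \/ P)): Łukasiewicz ¬ gives 1 − 1 = 0
  ((~P -> (Q -> R)) -> ~(P -> (Q \/ P))): min(1, 1 − 1 + 0) = 0
  ~((~P -> (Q -> R)) -> ~(P -> (Q \/ P))): Łukasiewicz ¬ gives 1 − 0 = 1
  (~((~P -> (Q -> R)) -> ~(P -> (Q \/ P))) -> Q): min(1, 1 − 1 + 0.18) = 0.18
  Łukasiewicz value = 0.18
Difference: 0.18 − 0.18 = 0.00

0.00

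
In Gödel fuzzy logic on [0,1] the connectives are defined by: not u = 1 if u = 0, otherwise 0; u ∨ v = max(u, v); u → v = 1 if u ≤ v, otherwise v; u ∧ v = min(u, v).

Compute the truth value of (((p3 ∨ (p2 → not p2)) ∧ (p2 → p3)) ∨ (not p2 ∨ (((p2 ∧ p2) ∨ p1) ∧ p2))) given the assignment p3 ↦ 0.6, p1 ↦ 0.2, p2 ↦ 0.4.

not p2: Gödel ¬ of 0.4 = 0 (operand ≠ 0)
(p2 → not p2): 0.4 > 0, so result = 0
(p3 ∨ (p2 → not p2)) = max(0.6, 0) = 0.6
(p2 → p3): 0.4 ≤ 0.6, so result = 1
((p3 ∨ (p2 → not p2)) ∧ (p2 → p3)) = min(0.6, 1) = 0.6
not p2: Gödel ¬ of 0.4 = 0 (operand ≠ 0)
(p2 ∧ p2) = min(0.4, 0.4) = 0.4
((p2 ∧ p2) ∨ p1) = max(0.4, 0.2) = 0.4
(((p2 ∧ p2) ∨ p1) ∧ p2) = min(0.4, 0.4) = 0.4
(not p2 ∨ (((p2 ∧ p2) ∨ p1) ∧ p2)) = max(0, 0.4) = 0.4
(((p3 ∨ (p2 → not p2)) ∧ (p2 → p3)) ∨ (not p2 ∨ (((p2 ∧ p2) ∨ p1) ∧ p2))) = max(0.6, 0.4) = 0.6

0.60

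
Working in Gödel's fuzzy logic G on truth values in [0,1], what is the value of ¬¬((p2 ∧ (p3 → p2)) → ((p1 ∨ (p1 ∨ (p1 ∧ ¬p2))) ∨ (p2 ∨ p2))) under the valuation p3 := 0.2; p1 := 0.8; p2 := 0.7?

(p3 → p2): 0.2 ≤ 0.7, so result = 1
(p2 ∧ (p3 → p2)) = min(0.7, 1) = 0.7
¬p2: Gödel ¬ of 0.7 = 0 (operand ≠ 0)
(p1 ∧ ¬p2) = min(0.8, 0) = 0
(p1 ∨ (p1 ∧ ¬p2)) = max(0.8, 0) = 0.8
(p1 ∨ (p1 ∨ (p1 ∧ ¬p2))) = max(0.8, 0.8) = 0.8
(p2 ∨ p2) = max(0.7, 0.7) = 0.7
((p1 ∨ (p1 ∨ (p1 ∧ ¬p2))) ∨ (p2 ∨ p2)) = max(0.8, 0.7) = 0.8
((p2 ∧ (p3 → p2)) → ((p1 ∨ (p1 ∨ (p1 ∧ ¬p2))) ∨ (p2 ∨ p2))): 0.7 ≤ 0.8, so result = 1
¬((p2 ∧ (p3 → p2)) → ((p1 ∨ (p1 ∨ (p1 ∧ ¬p2))) ∨ (p2 ∨ p2))): Gödel ¬ of 1 = 0 (operand ≠ 0)
¬¬((p2 ∧ (p3 → p2)) → ((p1 ∨ (p1 ∨ (p1 ∧ ¬p2))) ∨ (p2 ∨ p2))): Gödel ¬ of 0 = 1 (operand is 0)

1.00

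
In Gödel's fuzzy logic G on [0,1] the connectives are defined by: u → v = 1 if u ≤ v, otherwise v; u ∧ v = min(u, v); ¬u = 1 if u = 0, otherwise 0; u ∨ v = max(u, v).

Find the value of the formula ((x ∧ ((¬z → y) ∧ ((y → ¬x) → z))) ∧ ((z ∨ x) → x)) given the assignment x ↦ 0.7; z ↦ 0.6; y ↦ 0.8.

0.70

¬z: Gödel ¬ of 0.6 = 0 (operand ≠ 0)
(¬z → y): 0 ≤ 0.8, so result = 1
¬x: Gödel ¬ of 0.7 = 0 (operand ≠ 0)
(y → ¬x): 0.8 > 0, so result = 0
((y → ¬x) → z): 0 ≤ 0.6, so result = 1
((¬z → y) ∧ ((y → ¬x) → z)) = min(1, 1) = 1
(x ∧ ((¬z → y) ∧ ((y → ¬x) → z))) = min(0.7, 1) = 0.7
(z ∨ x) = max(0.6, 0.7) = 0.7
((z ∨ x) → x): 0.7 ≤ 0.7, so result = 1
((x ∧ ((¬z → y) ∧ ((y → ¬x) → z))) ∧ ((z ∨ x) → x)) = min(0.7, 1) = 0.7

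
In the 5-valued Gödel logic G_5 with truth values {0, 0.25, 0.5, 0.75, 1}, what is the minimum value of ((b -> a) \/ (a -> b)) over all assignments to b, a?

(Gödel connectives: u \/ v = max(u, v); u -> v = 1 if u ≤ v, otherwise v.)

1.00

Every assignment gives 1. For instance at b = 0, a = 0:
  (b -> a): 0 ≤ 0, so result = 1
  (a -> b): 0 ≤ 0, so result = 1
  ((b -> a) \/ (a -> b)) = max(1, 1) = 1
All 25 assignments give value 1 — the formula is a G_5-tautology.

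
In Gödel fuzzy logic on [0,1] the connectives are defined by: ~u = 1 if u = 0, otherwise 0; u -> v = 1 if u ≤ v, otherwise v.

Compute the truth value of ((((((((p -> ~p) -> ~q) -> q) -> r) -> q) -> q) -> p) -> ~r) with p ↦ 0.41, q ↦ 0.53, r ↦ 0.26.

~p: Gödel ¬ of 0.41 = 0 (operand ≠ 0)
(p -> ~p): 0.41 > 0, so result = 0
~q: Gödel ¬ of 0.53 = 0 (operand ≠ 0)
((p -> ~p) -> ~q): 0 ≤ 0, so result = 1
(((p -> ~p) -> ~q) -> q): 1 > 0.53, so result = 0.53
((((p -> ~p) -> ~q) -> q) -> r): 0.53 > 0.26, so result = 0.26
(((((p -> ~p) -> ~q) -> q) -> r) -> q): 0.26 ≤ 0.53, so result = 1
((((((p -> ~p) -> ~q) -> q) -> r) -> q) -> q): 1 > 0.53, so result = 0.53
(((((((p -> ~p) -> ~q) -> q) -> r) -> q) -> q) -> p): 0.53 > 0.41, so result = 0.41
~r: Gödel ¬ of 0.26 = 0 (operand ≠ 0)
((((((((p -> ~p) -> ~q) -> q) -> r) -> q) -> q) -> p) -> ~r): 0.41 > 0, so result = 0

0.00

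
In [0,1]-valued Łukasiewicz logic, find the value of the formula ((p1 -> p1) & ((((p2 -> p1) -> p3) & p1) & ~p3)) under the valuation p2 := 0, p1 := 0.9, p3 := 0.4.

0.40

(p1 -> p1): min(1, 1 − 0.9 + 0.9) = 1
(p2 -> p1): min(1, 1 − 0 + 0.9) = 1
((p2 -> p1) -> p3): min(1, 1 − 1 + 0.4) = 0.4
(((p2 -> p1) -> p3) & p1) = min(0.4, 0.9) = 0.4
~p3: Łukasiewicz ¬ gives 1 − 0.4 = 0.6
((((p2 -> p1) -> p3) & p1) & ~p3) = min(0.4, 0.6) = 0.4
((p1 -> p1) & ((((p2 -> p1) -> p3) & p1) & ~p3)) = min(1, 0.4) = 0.4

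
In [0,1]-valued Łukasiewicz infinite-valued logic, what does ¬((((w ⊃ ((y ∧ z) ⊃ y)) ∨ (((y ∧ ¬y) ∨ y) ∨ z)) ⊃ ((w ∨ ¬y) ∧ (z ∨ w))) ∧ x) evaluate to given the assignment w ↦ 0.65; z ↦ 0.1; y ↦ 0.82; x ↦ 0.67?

0.35

(y ∧ z) = min(0.82, 0.1) = 0.1
((y ∧ z) ⊃ y): min(1, 1 − 0.1 + 0.82) = 1
(w ⊃ ((y ∧ z) ⊃ y)): min(1, 1 − 0.65 + 1) = 1
¬y: Łukasiewicz ¬ gives 1 − 0.82 = 0.18
(y ∧ ¬y) = min(0.82, 0.18) = 0.18
((y ∧ ¬y) ∨ y) = max(0.18, 0.82) = 0.82
(((y ∧ ¬y) ∨ y) ∨ z) = max(0.82, 0.1) = 0.82
((w ⊃ ((y ∧ z) ⊃ y)) ∨ (((y ∧ ¬y) ∨ y) ∨ z)) = max(1, 0.82) = 1
¬y: Łukasiewicz ¬ gives 1 − 0.82 = 0.18
(w ∨ ¬y) = max(0.65, 0.18) = 0.65
(z ∨ w) = max(0.1, 0.65) = 0.65
((w ∨ ¬y) ∧ (z ∨ w)) = min(0.65, 0.65) = 0.65
(((w ⊃ ((y ∧ z) ⊃ y)) ∨ (((y ∧ ¬y) ∨ y) ∨ z)) ⊃ ((w ∨ ¬y) ∧ (z ∨ w))): min(1, 1 − 1 + 0.65) = 0.65
((((w ⊃ ((y ∧ z) ⊃ y)) ∨ (((y ∧ ¬y) ∨ y) ∨ z)) ⊃ ((w ∨ ¬y) ∧ (z ∨ w))) ∧ x) = min(0.65, 0.67) = 0.65
¬((((w ⊃ ((y ∧ z) ⊃ y)) ∨ (((y ∧ ¬y) ∨ y) ∨ z)) ⊃ ((w ∨ ¬y) ∧ (z ∨ w))) ∧ x): Łukasiewicz ¬ gives 1 − 0.65 = 0.35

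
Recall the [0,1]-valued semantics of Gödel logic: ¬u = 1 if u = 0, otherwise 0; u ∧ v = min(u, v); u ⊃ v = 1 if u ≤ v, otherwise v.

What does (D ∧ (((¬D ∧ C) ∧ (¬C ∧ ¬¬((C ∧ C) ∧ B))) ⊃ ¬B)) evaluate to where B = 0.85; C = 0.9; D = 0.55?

¬D: Gödel ¬ of 0.55 = 0 (operand ≠ 0)
(¬D ∧ C) = min(0, 0.9) = 0
¬C: Gödel ¬ of 0.9 = 0 (operand ≠ 0)
(C ∧ C) = min(0.9, 0.9) = 0.9
((C ∧ C) ∧ B) = min(0.9, 0.85) = 0.85
¬((C ∧ C) ∧ B): Gödel ¬ of 0.85 = 0 (operand ≠ 0)
¬¬((C ∧ C) ∧ B): Gödel ¬ of 0 = 1 (operand is 0)
(¬C ∧ ¬¬((C ∧ C) ∧ B)) = min(0, 1) = 0
((¬D ∧ C) ∧ (¬C ∧ ¬¬((C ∧ C) ∧ B))) = min(0, 0) = 0
¬B: Gödel ¬ of 0.85 = 0 (operand ≠ 0)
(((¬D ∧ C) ∧ (¬C ∧ ¬¬((C ∧ C) ∧ B))) ⊃ ¬B): 0 ≤ 0, so result = 1
(D ∧ (((¬D ∧ C) ∧ (¬C ∧ ¬¬((C ∧ C) ∧ B))) ⊃ ¬B)) = min(0.55, 1) = 0.55

0.55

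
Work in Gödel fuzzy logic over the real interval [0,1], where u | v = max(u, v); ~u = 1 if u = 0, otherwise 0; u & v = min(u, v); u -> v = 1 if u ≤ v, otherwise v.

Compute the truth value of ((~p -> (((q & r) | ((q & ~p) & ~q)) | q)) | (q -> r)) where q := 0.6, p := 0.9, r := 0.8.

1.00

~p: Gödel ¬ of 0.9 = 0 (operand ≠ 0)
(q & r) = min(0.6, 0.8) = 0.6
~p: Gödel ¬ of 0.9 = 0 (operand ≠ 0)
(q & ~p) = min(0.6, 0) = 0
~q: Gödel ¬ of 0.6 = 0 (operand ≠ 0)
((q & ~p) & ~q) = min(0, 0) = 0
((q & r) | ((q & ~p) & ~q)) = max(0.6, 0) = 0.6
(((q & r) | ((q & ~p) & ~q)) | q) = max(0.6, 0.6) = 0.6
(~p -> (((q & r) | ((q & ~p) & ~q)) | q)): 0 ≤ 0.6, so result = 1
(q -> r): 0.6 ≤ 0.8, so result = 1
((~p -> (((q & r) | ((q & ~p) & ~q)) | q)) | (q -> r)) = max(1, 1) = 1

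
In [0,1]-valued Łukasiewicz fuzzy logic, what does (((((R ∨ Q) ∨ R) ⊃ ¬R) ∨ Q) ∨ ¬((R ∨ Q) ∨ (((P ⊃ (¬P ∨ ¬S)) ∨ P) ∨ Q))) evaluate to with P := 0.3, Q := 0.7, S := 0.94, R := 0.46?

0.84

(R ∨ Q) = max(0.46, 0.7) = 0.7
((R ∨ Q) ∨ R) = max(0.7, 0.46) = 0.7
¬R: Łukasiewicz ¬ gives 1 − 0.46 = 0.54
(((R ∨ Q) ∨ R) ⊃ ¬R): min(1, 1 − 0.7 + 0.54) = 0.84
((((R ∨ Q) ∨ R) ⊃ ¬R) ∨ Q) = max(0.84, 0.7) = 0.84
(R ∨ Q) = max(0.46, 0.7) = 0.7
¬P: Łukasiewicz ¬ gives 1 − 0.3 = 0.7
¬S: Łukasiewicz ¬ gives 1 − 0.94 = 0.06
(¬P ∨ ¬S) = max(0.7, 0.06) = 0.7
(P ⊃ (¬P ∨ ¬S)): min(1, 1 − 0.3 + 0.7) = 1
((P ⊃ (¬P ∨ ¬S)) ∨ P) = max(1, 0.3) = 1
(((P ⊃ (¬P ∨ ¬S)) ∨ P) ∨ Q) = max(1, 0.7) = 1
((R ∨ Q) ∨ (((P ⊃ (¬P ∨ ¬S)) ∨ P) ∨ Q)) = max(0.7, 1) = 1
¬((R ∨ Q) ∨ (((P ⊃ (¬P ∨ ¬S)) ∨ P) ∨ Q)): Łukasiewicz ¬ gives 1 − 1 = 0
(((((R ∨ Q) ∨ R) ⊃ ¬R) ∨ Q) ∨ ¬((R ∨ Q) ∨ (((P ⊃ (¬P ∨ ¬S)) ∨ P) ∨ Q))) = max(0.84, 0) = 0.84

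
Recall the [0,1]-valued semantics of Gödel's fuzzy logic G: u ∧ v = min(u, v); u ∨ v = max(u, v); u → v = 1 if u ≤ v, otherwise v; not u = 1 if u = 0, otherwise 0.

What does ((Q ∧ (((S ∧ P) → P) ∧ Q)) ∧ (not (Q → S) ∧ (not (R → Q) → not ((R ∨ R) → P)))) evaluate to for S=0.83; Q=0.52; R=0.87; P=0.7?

0.00

(S ∧ P) = min(0.83, 0.7) = 0.7
((S ∧ P) → P): 0.7 ≤ 0.7, so result = 1
(((S ∧ P) → P) ∧ Q) = min(1, 0.52) = 0.52
(Q ∧ (((S ∧ P) → P) ∧ Q)) = min(0.52, 0.52) = 0.52
(Q → S): 0.52 ≤ 0.83, so result = 1
not (Q → S): Gödel ¬ of 1 = 0 (operand ≠ 0)
(R → Q): 0.87 > 0.52, so result = 0.52
not (R → Q): Gödel ¬ of 0.52 = 0 (operand ≠ 0)
(R ∨ R) = max(0.87, 0.87) = 0.87
((R ∨ R) → P): 0.87 > 0.7, so result = 0.7
not ((R ∨ R) → P): Gödel ¬ of 0.7 = 0 (operand ≠ 0)
(not (R → Q) → not ((R ∨ R) → P)): 0 ≤ 0, so result = 1
(not (Q → S) ∧ (not (R → Q) → not ((R ∨ R) → P))) = min(0, 1) = 0
((Q ∧ (((S ∧ P) → P) ∧ Q)) ∧ (not (Q → S) ∧ (not (R → Q) → not ((R ∨ R) → P)))) = min(0.52, 0) = 0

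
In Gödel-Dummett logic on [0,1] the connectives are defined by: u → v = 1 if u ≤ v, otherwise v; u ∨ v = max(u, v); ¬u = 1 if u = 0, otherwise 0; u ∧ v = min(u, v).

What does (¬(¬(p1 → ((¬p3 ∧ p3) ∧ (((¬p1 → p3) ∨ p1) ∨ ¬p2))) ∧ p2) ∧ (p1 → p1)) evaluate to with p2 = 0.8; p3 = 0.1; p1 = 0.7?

¬p3: Gödel ¬ of 0.1 = 0 (operand ≠ 0)
(¬p3 ∧ p3) = min(0, 0.1) = 0
¬p1: Gödel ¬ of 0.7 = 0 (operand ≠ 0)
(¬p1 → p3): 0 ≤ 0.1, so result = 1
((¬p1 → p3) ∨ p1) = max(1, 0.7) = 1
¬p2: Gödel ¬ of 0.8 = 0 (operand ≠ 0)
(((¬p1 → p3) ∨ p1) ∨ ¬p2) = max(1, 0) = 1
((¬p3 ∧ p3) ∧ (((¬p1 → p3) ∨ p1) ∨ ¬p2)) = min(0, 1) = 0
(p1 → ((¬p3 ∧ p3) ∧ (((¬p1 → p3) ∨ p1) ∨ ¬p2))): 0.7 > 0, so result = 0
¬(p1 → ((¬p3 ∧ p3) ∧ (((¬p1 → p3) ∨ p1) ∨ ¬p2))): Gödel ¬ of 0 = 1 (operand is 0)
(¬(p1 → ((¬p3 ∧ p3) ∧ (((¬p1 → p3) ∨ p1) ∨ ¬p2))) ∧ p2) = min(1, 0.8) = 0.8
¬(¬(p1 → ((¬p3 ∧ p3) ∧ (((¬p1 → p3) ∨ p1) ∨ ¬p2))) ∧ p2): Gödel ¬ of 0.8 = 0 (operand ≠ 0)
(p1 → p1): 0.7 ≤ 0.7, so result = 1
(¬(¬(p1 → ((¬p3 ∧ p3) ∧ (((¬p1 → p3) ∨ p1) ∨ ¬p2))) ∧ p2) ∧ (p1 → p1)) = min(0, 1) = 0

0.00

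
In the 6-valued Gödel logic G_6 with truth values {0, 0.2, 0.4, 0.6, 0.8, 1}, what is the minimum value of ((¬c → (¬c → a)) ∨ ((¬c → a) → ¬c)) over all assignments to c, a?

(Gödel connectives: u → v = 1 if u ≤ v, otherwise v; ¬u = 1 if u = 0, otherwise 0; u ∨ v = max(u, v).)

1.00

Every assignment gives 1. For instance at c = 0, a = 0:
  ¬c: Gödel ¬ of 0 = 1 (operand is 0)
  ¬c: Gödel ¬ of 0 = 1 (operand is 0)
  (¬c → a): 1 > 0, so result = 0
  (¬c → (¬c → a)): 1 > 0, so result = 0
  ¬c: Gödel ¬ of 0 = 1 (operand is 0)
  (¬c → a): 1 > 0, so result = 0
  ¬c: Gödel ¬ of 0 = 1 (operand is 0)
  ((¬c → a) → ¬c): 0 ≤ 1, so result = 1
  ((¬c → (¬c → a)) ∨ ((¬c → a) → ¬c)) = max(0, 1) = 1
All 36 assignments give value 1 — the formula is a G_6-tautology.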